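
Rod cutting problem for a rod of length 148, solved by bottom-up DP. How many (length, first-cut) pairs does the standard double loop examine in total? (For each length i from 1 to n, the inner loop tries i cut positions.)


For each subproblem length i = 1..148, the inner loop considers i possible first cuts.
Total = 1 + 2 + ... + 148
= 148*(148+1)/2
= 148*149/2 = 11026


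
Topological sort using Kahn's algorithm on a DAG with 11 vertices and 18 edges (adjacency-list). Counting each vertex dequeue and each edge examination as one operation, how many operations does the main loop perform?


Kahn's algorithm:
  1. Compute in-degrees: O(V + E)
  2. Process queue: each vertex dequeued once (O(V))
     each edge examined once (O(E))
Total = V + E = 11 + 18 = 29


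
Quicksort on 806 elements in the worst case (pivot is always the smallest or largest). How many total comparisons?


In the worst case, each partition step picks the worst pivot:
  Partition 1: 805 comparisons (n-1 elements to compare)
  Partition 2: 804 comparisons
  Partition 3: 803 comparisons
  Partition 4: 802 comparisons
  Partition 5: 801 comparisons
  ...
  Last partition: 0 comparisons
Total = (n-1) + (n-2) + ... + 1 + 0 = n*(n-1)/2
= 806*805/2 = 324415


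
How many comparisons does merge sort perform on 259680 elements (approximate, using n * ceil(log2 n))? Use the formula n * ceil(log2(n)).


Recursion depth: ceil(log2(259680)) = 18
Each recursion level merges n = 259680 elements
Total = 259680 * 18 = 4674240


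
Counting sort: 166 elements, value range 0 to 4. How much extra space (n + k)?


n = 166 (output array)
k = 5 (count array for 5 distinct values)
Extra space = 166 + 5 = 171


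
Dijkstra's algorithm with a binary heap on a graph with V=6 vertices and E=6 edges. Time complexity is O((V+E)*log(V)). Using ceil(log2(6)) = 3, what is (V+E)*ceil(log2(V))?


Dijkstra with a binary heap: each vertex is extracted once, each edge may relax once.
Each heap operation costs O(log V).
V + E = 6 + 6 = 12
ceil(log2(6)) = 3 (since 2^2 = 4 < 6 <= 8 = 2^3)
Total heap work = (V+E) * ceil(log2(V)) = 12 * 3 = 36


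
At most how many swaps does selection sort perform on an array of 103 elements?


Each of the 102 passes places one element in its final position.
Pass 1: swap minimum into position 0
Pass 2: swap minimum of remaining into position 1
...
Pass 102: last two elements, one swap
Maximum swaps = 103 - 1 = 102


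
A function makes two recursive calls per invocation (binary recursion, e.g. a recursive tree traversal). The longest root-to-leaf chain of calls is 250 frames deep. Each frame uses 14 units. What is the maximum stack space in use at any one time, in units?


Binary recursion: the two calls run one after the other, so only one root-to-leaf chain of frames is on the stack at a time.
Maximum depth (longest chain) = 250 frames
Each frame = 14 units
Max stack space = 250 * 14 = 3500


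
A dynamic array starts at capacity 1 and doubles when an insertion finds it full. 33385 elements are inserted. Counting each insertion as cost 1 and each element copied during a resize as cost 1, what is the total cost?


n = 33385
Insertion costs: 33385
Resizes copy 1, 2, 4, ... up to the largest power of 2 that is <= n-1 = 33384, i.e. 32768.
Copy costs = 1 + 2 + 4 + 8 + 16 + 32 + 64 + 128 + 256 + 512 + 1024 + 2048 + 4096 + 8192 + 16384 + 32768 = 65535
Total = 33385 + 65535 = 98920


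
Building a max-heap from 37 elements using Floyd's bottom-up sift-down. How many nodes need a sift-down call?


In a heap of 37 elements (0-indexed array):
  Last element index: 36
  Parent of last element: floor((36 - 1) / 2) = 17
  Internal nodes: indices 0 to 17
  Count = floor(37/2) = 18


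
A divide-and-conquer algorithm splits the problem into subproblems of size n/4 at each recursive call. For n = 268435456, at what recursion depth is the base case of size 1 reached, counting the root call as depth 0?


At each depth, the problem size is divided by 4:
  Depth 0: problem size = 268435456
  Depth 1: problem size = 67108864
  Depth 2: problem size = 16777216
  Depth 3: problem size = 4194304
  Depth 4: problem size = 1048576
  Depth 5: problem size = 262144
  Depth 6: problem size = 65536
  Depth 7: problem size = 16384
  Depth 8: problem size = 4096
  Depth 9: problem size = 1024
  Depth 10: problem size = 256
  Depth 11: problem size = 64
  Depth 12: problem size = 16
  Depth 13: problem size = 4
  Depth 14: problem size = 1 (base case)
The base case is reached at depth log_4(268435456) = 14 (the tree has 15 levels counting depth 0, but the depth asked for is 14).
Recursion depth = 14


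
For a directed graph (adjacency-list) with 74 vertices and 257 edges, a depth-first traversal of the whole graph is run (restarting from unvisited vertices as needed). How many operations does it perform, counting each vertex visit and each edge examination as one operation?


A full DFS traversal visits each vertex once and examines each edge once.
V = 74
E = 257
Sum = 74 + 257 = 331


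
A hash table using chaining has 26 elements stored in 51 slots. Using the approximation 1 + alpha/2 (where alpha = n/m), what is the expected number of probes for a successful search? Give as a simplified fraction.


Load factor alpha = n/m = 26/51
Expected probes = 1 + alpha/2 = 1 + 26/(2*51)
= 1 + 26/102
= 102/102 + 26/102
= 128/102
Simplify: 64/51


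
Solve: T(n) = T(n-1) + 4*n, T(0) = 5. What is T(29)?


Expanding the recurrence:
T(29) = T(28) + 4*29
       = T(27) + 4*28 + 4*29
       ...
       = T(0) + 4*(1 + 2 + ... + 29)
       = 5 + 4 * 29*30/2
       = 5 + 4 * 435
       = 5 + 1740 = 1745


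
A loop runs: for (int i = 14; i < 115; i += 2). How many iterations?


Loop starts at i = 14, increments by 2, stops when i >= 115.
Number of iterations = ceil((115 - 14) / 2)
= ceil(101 / 2)
= 51


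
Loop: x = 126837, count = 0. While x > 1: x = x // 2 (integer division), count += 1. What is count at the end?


The variable x halves each step:
x = 126837 -> 63418 -> 31709 -> 15854 -> 7927 -> 3963 -> 1981 -> 990 -> 495 -> 247 -> 123 -> 61 -> 30 -> 15 -> 7 -> 3 -> 1
Number of halvings = floor(log2(126837)) = 16


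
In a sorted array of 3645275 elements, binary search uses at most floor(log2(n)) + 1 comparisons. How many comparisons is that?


Halving sequence: 3645275 -> 1822637 -> 911318 -> 455659 -> 227829 -> 113914 -> 56957 -> 28478 -> 14239 -> 7119 -> 3559 -> 1779 -> 889 -> 444 -> 222 -> 111 -> 55 -> 27 -> 13 -> 6 -> 3 -> 1
Number of halvings = 21
Max comparisons = 21 + 1 = 22


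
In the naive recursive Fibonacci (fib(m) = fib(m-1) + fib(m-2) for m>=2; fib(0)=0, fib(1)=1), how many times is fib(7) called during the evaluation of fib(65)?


Let N(m) = number of times fib(m) is called while evaluating fib(65).
N(65) = 1 (the initial call).
N(64) = 1 (only fib(65) calls it).
For 1 <= m <= 63: fib(m) is called by fib(m+1) and fib(m+2), so
  N(m) = N(m+1) + N(m+2).
fib(0) is called only by fib(2), so N(0) = N(2).
Walk down from m=65:
  N(65)=1, N(64)=1, N(63)=2, N(62)=3, N(61)=5, N(60)=8, N(59)=13, N(58)=21, N(57)=34, N(56)=55, N(55)=89, N(54)=144, N(53)=233, N(52)=377, N(51)=610, N(50)=987, N(49)=1597, N(48)=2584, N(47)=4181, N(46)=6765, N(45)=10946, N(44)=17711, N(43)=28657, N(42)=46368, N(41)=75025, N(40)=121393, N(39)=196418, N(38)=317811, N(37)=514229, N(36)=832040, N(35)=1346269, N(34)=2178309, N(33)=3524578, N(32)=5702887, N(31)=9227465, N(30)=14930352, N(29)=24157817, N(28)=39088169, N(27)=63245986, N(26)=102334155, N(25)=165580141, N(24)=267914296, N(23)=433494437, N(22)=701408733, N(21)=1134903170, N(20)=1836311903, N(19)=2971215073, N(18)=4807526976, N(17)=7778742049, N(16)=12586269025, N(15)=20365011074, N(14)=32951280099, N(13)=53316291173, N(12)=86267571272, N(11)=139583862445, N(10)=225851433717, N(9)=365435296162, N(8)=591286729879, N(7)=956722026041
N(7) = 956722026041


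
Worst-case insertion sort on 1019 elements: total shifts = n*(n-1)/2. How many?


Sum of shifts = 1 + 2 + 3 + ... + 1018
= 1019 * 1018 / 2
= 1037342 / 2
= 518671


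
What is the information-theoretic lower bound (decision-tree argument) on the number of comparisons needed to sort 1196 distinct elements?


A binary decision tree of height h has at most 2^h leaves and needs at least n! of them, so h >= ceil(log2(n!)).
1196! is far too large to multiply out, so use Stirling's series:
  ln(n!) ~ n ln n - n + (1/2) ln(2 pi n) + 1/(12n)  (error below 1/(360 n^3), negligible here)
  ln(1196) = 7.0867379
  n ln n = 1196 * 7.0867379 = 8475.7385
  (1/2) ln(2 pi * 1196) = (1/2) ln(7514.6896) = 4.4623
  1/(12*1196) = 0.0001
  ln(1196!) ~ 8475.7385 - 1196 + 4.4623 + 0.0001 = 7284.2009
Convert to base 2: log2(1196!) = 7284.2009 / ln 2 = 7284.2009 / 0.69314718 = 10508.8805
ceil(10508.8805) = 10509


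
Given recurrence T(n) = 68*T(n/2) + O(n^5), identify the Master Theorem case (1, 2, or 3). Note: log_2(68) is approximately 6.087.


Master Theorem parameters: a=68, b=2, c=5
log_b(a) = 6.087
Compare b^c with a: 2^5 = 32 < 68, so c < log_b(a).
Comparing c=5 vs log_b(a)=6.087:
5 < 6.087 => Case 1
Result: T(n) = O(n^(log_2 68)) ~ O(n^6.087)
Master Theorem case = 1


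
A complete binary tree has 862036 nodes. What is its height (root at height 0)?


In a complete binary tree, level k holds nodes 2^k .. 2^(k+1)-1 (1-indexed).
Height = floor(log2(n)) = floor(log2(862036)) = 19
Check: 2^19 = 524288 <= 862036 < 1048576 = 2^20


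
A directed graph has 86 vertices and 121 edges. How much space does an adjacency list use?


Adjacency list: one list head per vertex + one entry per edge
Vertex heads: 86
Edge entries: 121
Total = 86 + 121 = 207


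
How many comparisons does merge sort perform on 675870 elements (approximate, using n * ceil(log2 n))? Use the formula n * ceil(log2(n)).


Recursion depth: ceil(log2(675870)) = 20
Each recursion level merges n = 675870 elements
Total = 675870 * 20 = 13517400


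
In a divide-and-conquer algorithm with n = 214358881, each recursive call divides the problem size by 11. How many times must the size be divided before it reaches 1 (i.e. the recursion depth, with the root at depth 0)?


Number of divisions = log_11(214358881)
Sizes: 214358881 -> 19487171 -> 1771561 -> 161051 -> 14641 -> 1331 -> 121 -> 11 -> 1 (8 divisions)
Recursion depth = 8


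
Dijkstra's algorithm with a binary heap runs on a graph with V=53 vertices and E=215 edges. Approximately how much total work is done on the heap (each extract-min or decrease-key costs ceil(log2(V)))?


Dijkstra with a binary heap: each vertex is extracted once, each edge may relax once.
Each heap operation costs O(log V).
V + E = 53 + 215 = 268
ceil(log2(53)) = 6 (since 2^5 = 32 < 53 <= 64 = 2^6)
Total heap work = (V+E) * ceil(log2(V)) = 268 * 6 = 1608


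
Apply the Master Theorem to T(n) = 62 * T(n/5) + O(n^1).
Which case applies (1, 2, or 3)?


The Master Theorem: T(n) = a*T(n/b) + O(n^c)
  a = 62, b = 5, c = 1
log_b(a) = log_5(62) ~ 2.564
Compare b^c with a: 5^1 = 5 < 62, so c < log_b(a).
Since c < log_b(a), Case 1 applies.
T(n) = O(n^(log_5 62)) ~ O(n^2.564)
Master Theorem case = 1


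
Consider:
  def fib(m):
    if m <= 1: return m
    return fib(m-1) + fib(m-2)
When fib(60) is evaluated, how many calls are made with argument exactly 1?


Let N(m) = number of times fib(m) is called while evaluating fib(60).
N(60) = 1 (the initial call).
N(59) = 1 (only fib(60) calls it).
For 1 <= m <= 58: fib(m) is called by fib(m+1) and fib(m+2), so
  N(m) = N(m+1) + N(m+2).
fib(0) is called only by fib(2), so N(0) = N(2).
Walk down from m=60:
  N(60)=1, N(59)=1, N(58)=2, N(57)=3, N(56)=5, N(55)=8, N(54)=13, N(53)=21, N(52)=34, N(51)=55, N(50)=89, N(49)=144, N(48)=233, N(47)=377, N(46)=610, N(45)=987, N(44)=1597, N(43)=2584, N(42)=4181, N(41)=6765, N(40)=10946, N(39)=17711, N(38)=28657, N(37)=46368, N(36)=75025, N(35)=121393, N(34)=196418, N(33)=317811, N(32)=514229, N(31)=832040, N(30)=1346269, N(29)=2178309, N(28)=3524578, N(27)=5702887, N(26)=9227465, N(25)=14930352, N(24)=24157817, N(23)=39088169, N(22)=63245986, N(21)=102334155, N(20)=165580141, N(19)=267914296, N(18)=433494437, N(17)=701408733, N(16)=1134903170, N(15)=1836311903, N(14)=2971215073, N(13)=4807526976, N(12)=7778742049, N(11)=12586269025, N(10)=20365011074, N(9)=32951280099, N(8)=53316291173, N(7)=86267571272, N(6)=139583862445, N(5)=225851433717, N(4)=365435296162, N(3)=591286729879, N(2)=956722026041, N(1)=1548008755920
N(1) = 1548008755920


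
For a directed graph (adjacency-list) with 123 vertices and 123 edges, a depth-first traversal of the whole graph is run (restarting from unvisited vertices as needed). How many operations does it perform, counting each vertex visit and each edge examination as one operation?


A full DFS traversal visits each vertex once and examines each edge once.
V = 123
E = 123
Sum = 123 + 123 = 246


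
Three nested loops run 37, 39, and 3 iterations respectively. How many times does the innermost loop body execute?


Loop 1 (outermost): 37 iterations
Loop 2 (middle): 39 iterations per outer
Loop 3 (innermost): 3 iterations per middle
Total = 37 * 39 * 3 = 4329


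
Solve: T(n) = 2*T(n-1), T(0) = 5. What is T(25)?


Unrolling:
T(25) = 2*T(24) = 2^2*T(23) = ... = 2^25*T(0)
= 2^25 * 5
= 33554432 * 5 = 167772160


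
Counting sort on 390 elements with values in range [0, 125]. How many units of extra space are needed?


Output array size: 390 (to store sorted result)
Count array size: 126 (one slot per possible value, range 0 to 125)
Total extra space = 390 + 126 = 516


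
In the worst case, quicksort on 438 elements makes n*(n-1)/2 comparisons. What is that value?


Sum of comparisons per partition:
437 + 436 + ... + 1 + 0
= 438 * (438 - 1) / 2
= 438 * 437 / 2
= 95703


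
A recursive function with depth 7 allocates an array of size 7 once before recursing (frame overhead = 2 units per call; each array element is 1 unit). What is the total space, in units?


Array allocation: 7 units (allocated once)
Stack frames: 7 deep * 2 per frame = 14 units
Total = 7 + 14 = 21


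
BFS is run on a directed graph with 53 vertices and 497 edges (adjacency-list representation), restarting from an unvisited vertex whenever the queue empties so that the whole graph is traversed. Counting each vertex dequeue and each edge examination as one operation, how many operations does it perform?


A full BFS traversal dequeues each vertex exactly once and examines each directed edge exactly once.
V = 53 (vertex processing cost)
E = 497 (edge examination cost)
Total operations proportional to V + E = 53 + 497 = 550


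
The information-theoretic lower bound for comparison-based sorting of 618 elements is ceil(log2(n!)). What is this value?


A binary decision tree of height h has at most 2^h leaves and needs at least n! of them, so h >= ceil(log2(n!)).
618! is far too large to multiply out, so use Stirling's series:
  ln(n!) ~ n ln n - n + (1/2) ln(2 pi n) + 1/(12n)  (error below 1/(360 n^3), negligible here)
  ln(618) = 6.4264885
  n ln n = 618 * 6.4264885 = 3971.5699
  (1/2) ln(2 pi * 618) = (1/2) ln(3883.0085) = 4.1322
  1/(12*618) = 0.0001
  ln(618!) ~ 3971.5699 - 618 + 4.1322 + 0.0001 = 3357.7022
Convert to base 2: log2(618!) = 3357.7022 / ln 2 = 3357.7022 / 0.69314718 = 4844.1403
ceil(4844.1403) = 4845


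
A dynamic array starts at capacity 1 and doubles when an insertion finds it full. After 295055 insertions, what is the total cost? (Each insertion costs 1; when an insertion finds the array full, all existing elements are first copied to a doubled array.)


Insertion cost: 295055 (one per element)
Resizes occur just before inserting elements 2, 3, 5, 9, ...
Elements copied at each resize: 1 + 2 + 4 + 8 + 16 + 32 + 64 + 128 + 256 + 512 + 1024 + 2048 + 4096 + 8192 + 16384 + 32768 + 65536 + 131072 + 262144
Sum of copies = 524287 (geometric series: 2^k - 1)
Total = 295055 + 524287 = 819342


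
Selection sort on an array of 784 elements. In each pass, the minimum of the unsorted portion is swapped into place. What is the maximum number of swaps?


Selection sort performs one swap per pass:
  Pass 1: find min in positions 0 to 783, swap with position 0
  Pass 2: find min in positions 1 to 783, swap with position 1
  Pass 3: find min in positions 2 to 783, swap with position 2
  Pass 4: find min in positions 3 to 783, swap with position 3
  Pass 5: find min in positions 4 to 783, swap with position 4
  ... (778 more passes)
Total passes (and swaps) = n - 1 = 784 - 1 = 783


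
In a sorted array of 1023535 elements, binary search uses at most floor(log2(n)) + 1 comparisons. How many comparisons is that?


Halving sequence: 1023535 -> 511767 -> 255883 -> 127941 -> 63970 -> 31985 -> 15992 -> 7996 -> 3998 -> 1999 -> 999 -> 499 -> 249 -> 124 -> 62 -> 31 -> 15 -> 7 -> 3 -> 1
Number of halvings = 19
Max comparisons = 19 + 1 = 20


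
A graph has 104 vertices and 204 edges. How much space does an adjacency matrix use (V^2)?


Adjacency matrix: V x V grid of entries
Space = V^2 = 104^2 = 104 * 104 = 10816


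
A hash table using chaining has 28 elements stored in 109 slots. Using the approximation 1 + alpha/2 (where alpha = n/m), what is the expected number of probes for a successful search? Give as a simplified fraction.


Load factor alpha = n/m = 28/109
Expected probes = 1 + alpha/2 = 1 + 28/(2*109)
= 1 + 28/218
= 218/218 + 28/218
= 246/218
Simplify: 123/109


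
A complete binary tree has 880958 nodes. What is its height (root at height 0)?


In a complete binary tree, level k holds nodes 2^k .. 2^(k+1)-1 (1-indexed).
Height = floor(log2(n)) = floor(log2(880958)) = 19
Check: 2^19 = 524288 <= 880958 < 1048576 = 2^20


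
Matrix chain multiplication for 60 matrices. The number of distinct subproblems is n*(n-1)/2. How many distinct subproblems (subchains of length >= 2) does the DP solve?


Subproblems are indexed by (i, j) where i < j.
Number of such pairs = n*(n-1)/2
= 60 * 59 / 2
= 1770


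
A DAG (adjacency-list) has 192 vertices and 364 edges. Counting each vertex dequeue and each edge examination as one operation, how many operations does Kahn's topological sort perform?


V = 192 (vertex processing)
E = 364 (edge processing)
V + E = 192 + 364 = 556


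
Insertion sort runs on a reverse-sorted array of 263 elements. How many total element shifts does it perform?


Sum of shifts = 1 + 2 + 3 + ... + 262
= 263 * 262 / 2
= 68906 / 2
= 34453


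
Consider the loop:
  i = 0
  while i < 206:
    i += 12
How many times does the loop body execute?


Starting at i = 0, each iteration adds 12.
Iterations until i >= 206:
  Iteration 1: i = 0 -> i = 12
  Iteration 2: i = 12 -> i = 24
  Iteration 3: i = 24 -> i = 36
  Iteration 4: i = 36 -> i = 48
  Iteration 5: i = 48 -> i = 60
  Iteration 6: i = 60 -> i = 72
  Iteration 7: i = 72 -> i = 84
  Iteration 8: i = 84 -> i = 96
  ... continuing ...
Total iterations = ceil(206/12) = 18


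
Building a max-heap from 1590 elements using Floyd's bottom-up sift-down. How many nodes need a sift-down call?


In a heap of 1590 elements (0-indexed array):
  Last element index: 1589
  Parent of last element: floor((1589 - 1) / 2) = 794
  Internal nodes: indices 0 to 794
  Count = floor(1590/2) = 795


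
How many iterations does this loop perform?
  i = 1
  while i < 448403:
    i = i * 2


The loop variable doubles each iteration:
i = 1 -> 2 -> 4 -> 8 -> 16 -> 32 -> 64 -> 128 -> 256 -> 512 -> 1024 -> 2048 -> 4096 -> 8192 -> 16384 -> 32768 -> 65536 -> 131072 -> 262144 -> 524288 (stop, 524288 >= 448403)
Number of doublings = ceil(log2(448403)) = 19


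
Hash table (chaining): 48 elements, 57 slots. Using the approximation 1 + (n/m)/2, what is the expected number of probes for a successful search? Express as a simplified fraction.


Computing expected probes:
alpha = 48/57
= 1 + alpha/2
= 1 + 48/(2*57)
= (2*57 + 48) / (2*57)
= 162/114 = 27/19


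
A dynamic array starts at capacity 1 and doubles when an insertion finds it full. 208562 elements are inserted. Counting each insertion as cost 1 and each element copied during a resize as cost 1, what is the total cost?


n = 208562
Insertion costs: 208562
Resizes copy 1, 2, 4, ... up to the largest power of 2 that is <= n-1 = 208561, i.e. 131072.
Copy costs = 1 + 2 + 4 + 8 + 16 + 32 + 64 + 128 + 256 + 512 + 1024 + 2048 + 4096 + 8192 + 16384 + 32768 + 65536 + 131072 = 262143
Total = 208562 + 262143 = 470705


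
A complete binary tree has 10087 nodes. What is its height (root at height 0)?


In a complete binary tree, level k holds nodes 2^k .. 2^(k+1)-1 (1-indexed).
Height = floor(log2(n)) = floor(log2(10087)) = 13
Check: 2^13 = 8192 <= 10087 < 16384 = 2^14


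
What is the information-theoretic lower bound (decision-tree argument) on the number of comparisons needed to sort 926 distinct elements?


A binary decision tree of height h has at most 2^h leaves and needs at least n! of them, so h >= ceil(log2(n!)).
926! is far too large to multiply out, so use Stirling's series:
  ln(n!) ~ n ln n - n + (1/2) ln(2 pi n) + 1/(12n)  (error below 1/(360 n^3), negligible here)
  ln(926) = 6.8308742
  n ln n = 926 * 6.8308742 = 6325.3895
  (1/2) ln(2 pi * 926) = (1/2) ln(5818.2296) = 4.3344
  1/(12*926) = 0.0001
  ln(926!) ~ 6325.3895 - 926 + 4.3344 + 0.0001 = 5403.7240
Convert to base 2: log2(926!) = 5403.7240 / ln 2 = 5403.7240 / 0.69314718 = 7795.9258
ceil(7795.9258) = 7796


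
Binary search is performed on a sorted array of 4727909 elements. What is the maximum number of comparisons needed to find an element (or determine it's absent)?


Binary search halves the search space each comparison:
  Step 1: search space = 4727909 -> 2363954
  Step 2: search space = 2363954 -> 1181977
  Step 3: search space = 1181977 -> 590988
  Step 4: search space = 590988 -> 295494
  Step 5: search space = 295494 -> 147747
  Step 6: search space = 147747 -> 73873
  Step 7: search space = 73873 -> 36936
  Step 8: search space = 36936 -> 18468
  Step 9: search space = 18468 -> 9234
  Step 10: search space = 9234 -> 4617
  Step 11: search space = 4617 -> 2308
  Step 12: search space = 2308 -> 1154
  Step 13: search space = 1154 -> 577
  Step 14: search space = 577 -> 288
  Step 15: search space = 288 -> 144
  Step 16: search space = 144 -> 72
  Step 17: search space = 72 -> 36
  Step 18: search space = 36 -> 18
  Step 19: search space = 18 -> 9
  Step 20: search space = 9 -> 4
  Step 21: search space = 4 -> 2
  Step 22: search space = 2 -> 1
  Step 23: search space = 1 (final check)
Maximum comparisons = floor(log2(4727909)) + 1 = 22 + 1 = 23


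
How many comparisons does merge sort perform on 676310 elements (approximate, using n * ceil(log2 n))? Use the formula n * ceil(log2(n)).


Recursion depth: ceil(log2(676310)) = 20
Each recursion level merges n = 676310 elements
Total = 676310 * 20 = 13526200


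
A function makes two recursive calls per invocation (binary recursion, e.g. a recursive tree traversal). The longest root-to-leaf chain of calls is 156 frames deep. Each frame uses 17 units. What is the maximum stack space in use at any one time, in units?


Binary recursion: the two calls run one after the other, so only one root-to-leaf chain of frames is on the stack at a time.
Maximum depth (longest chain) = 156 frames
Each frame = 17 units
Max stack space = 156 * 17 = 2652


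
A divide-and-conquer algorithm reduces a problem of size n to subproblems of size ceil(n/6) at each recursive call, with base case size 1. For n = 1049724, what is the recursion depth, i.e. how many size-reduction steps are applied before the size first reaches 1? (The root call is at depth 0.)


Each step divides the size by 6 (rounding up); after k steps the size is ceil(n/6^k), which equals 1 exactly when 6^k >= n.
So the depth is the smallest k with 6^k >= 1049724, i.e. ceil(log_6(1049724)).
6^7 = 279936 < 1049724 <= 1679616 = 6^8
Recursion depth = 8


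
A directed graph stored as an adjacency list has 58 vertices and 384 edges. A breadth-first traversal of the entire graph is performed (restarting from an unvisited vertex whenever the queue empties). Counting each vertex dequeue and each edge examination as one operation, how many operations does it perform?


A full BFS traversal dequeues each vertex once and examines each edge once.
Vertex visits: 58
Edge visits: 384
V + E = 58 + 384 = 442


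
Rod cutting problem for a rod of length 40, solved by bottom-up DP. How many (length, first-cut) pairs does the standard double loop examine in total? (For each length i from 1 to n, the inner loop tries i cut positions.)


For each subproblem length i = 1..40, the inner loop considers i possible first cuts.
Total = 1 + 2 + ... + 40
= 40*(40+1)/2
= 40*41/2 = 820


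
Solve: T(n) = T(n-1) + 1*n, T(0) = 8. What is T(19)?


Expanding the recurrence:
T(19) = T(18) + 1*19
       = T(17) + 1*18 + 1*19
       ...
       = T(0) + 1*(1 + 2 + ... + 19)
       = 8 + 1 * 19*20/2
       = 8 + 1 * 190
       = 8 + 190 = 198


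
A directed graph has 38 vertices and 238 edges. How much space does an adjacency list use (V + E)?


Adjacency list: one list head per vertex + one entry per edge
Vertex heads: 38
Edge entries: 238
Total = 38 + 238 = 276


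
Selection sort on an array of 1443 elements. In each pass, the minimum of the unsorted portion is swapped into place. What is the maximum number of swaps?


Selection sort performs one swap per pass:
  Pass 1: find min in positions 0 to 1442, swap with position 0
  Pass 2: find min in positions 1 to 1442, swap with position 1
  Pass 3: find min in positions 2 to 1442, swap with position 2
  Pass 4: find min in positions 3 to 1442, swap with position 3
  Pass 5: find min in positions 4 to 1442, swap with position 4
  ... (1437 more passes)
Total passes (and swaps) = n - 1 = 1443 - 1 = 1442


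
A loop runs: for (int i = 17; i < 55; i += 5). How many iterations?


Loop starts at i = 17, increments by 5, stops when i >= 55.
Number of iterations = ceil((55 - 17) / 5)
= ceil(38 / 5)
= 8


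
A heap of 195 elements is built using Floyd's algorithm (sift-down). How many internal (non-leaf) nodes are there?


Leaf nodes occupy roughly half the array.
Sift-down is called for each internal node, starting from the last one.
Internal nodes = floor(n/2) = floor(195/2) = 97


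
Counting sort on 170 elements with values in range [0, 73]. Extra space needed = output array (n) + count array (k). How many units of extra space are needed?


Output array size: 170 (to store sorted result)
Count array size: 74 (one slot per possible value, range 0 to 73)
Total extra space = 170 + 74 = 244


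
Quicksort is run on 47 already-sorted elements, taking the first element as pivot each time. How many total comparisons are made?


Sum of comparisons per partition:
46 + 45 + ... + 1 + 0
= 47 * (47 - 1) / 2
= 47 * 46 / 2
= 1081


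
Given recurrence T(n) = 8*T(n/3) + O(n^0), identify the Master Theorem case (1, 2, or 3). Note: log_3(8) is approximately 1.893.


Master Theorem parameters: a=8, b=3, c=0
log_b(a) = 1.893
Compare b^c with a: 3^0 = 1 < 8, so c < log_b(a).
Comparing c=0 vs log_b(a)=1.893:
0 < 1.893 => Case 1
Result: T(n) = O(n^(log_3 8)) ~ O(n^1.893)
Master Theorem case = 1


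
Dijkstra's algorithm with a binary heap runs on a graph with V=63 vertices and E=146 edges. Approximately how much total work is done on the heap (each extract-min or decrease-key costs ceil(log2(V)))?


Dijkstra with a binary heap: each vertex is extracted once, each edge may relax once.
Each heap operation costs O(log V).
V + E = 63 + 146 = 209
ceil(log2(63)) = 6 (since 2^5 = 32 < 63 <= 64 = 2^6)
Total heap work = (V+E) * ceil(log2(V)) = 209 * 6 = 1254


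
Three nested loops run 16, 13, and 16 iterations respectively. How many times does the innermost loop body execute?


Loop 1 (outermost): 16 iterations
Loop 2 (middle): 13 iterations per outer
Loop 3 (innermost): 16 iterations per middle
Total = 16 * 13 * 16 = 3328


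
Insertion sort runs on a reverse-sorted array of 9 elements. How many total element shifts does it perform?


Sum of shifts = 1 + 2 + 3 + ... + 8
= 9 * 8 / 2
= 72 / 2
= 36


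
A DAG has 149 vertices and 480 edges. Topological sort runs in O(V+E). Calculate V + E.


V = 149 (vertex processing)
E = 480 (edge processing)
V + E = 149 + 480 = 629


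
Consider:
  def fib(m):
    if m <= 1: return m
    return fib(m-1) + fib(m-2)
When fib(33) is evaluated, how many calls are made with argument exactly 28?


Let N(m) = number of times fib(m) is called while evaluating fib(33).
N(33) = 1 (the initial call).
N(32) = 1 (only fib(33) calls it).
For 1 <= m <= 31: fib(m) is called by fib(m+1) and fib(m+2), so
  N(m) = N(m+1) + N(m+2).
fib(0) is called only by fib(2), so N(0) = N(2).
Walk down from m=33:
  N(33)=1, N(32)=1, N(31)=2, N(30)=3, N(29)=5, N(28)=8
N(28) = 8


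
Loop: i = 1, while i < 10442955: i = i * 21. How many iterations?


i multiplies by 21 each step:
i = 1 -> 21 -> 441 -> 9261 -> 194481 -> 4084101 -> 85766121 (stop)
Iterations = ceil(log_21(10442955)) = 6


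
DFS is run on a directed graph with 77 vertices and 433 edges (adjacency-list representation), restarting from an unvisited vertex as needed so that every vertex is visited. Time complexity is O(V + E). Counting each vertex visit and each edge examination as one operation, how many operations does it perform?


A full DFS traversal processes each vertex exactly once (push/pop on stack).
Each directed edge is examined once.
V = 77, E = 433
V + E = 510


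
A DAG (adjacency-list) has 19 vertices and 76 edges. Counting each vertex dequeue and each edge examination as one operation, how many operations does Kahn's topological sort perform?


V = 19 (vertex processing)
E = 76 (edge processing)
V + E = 19 + 76 = 95


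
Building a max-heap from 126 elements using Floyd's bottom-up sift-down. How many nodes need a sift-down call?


In a heap of 126 elements (0-indexed array):
  Last element index: 125
  Parent of last element: floor((125 - 1) / 2) = 62
  Internal nodes: indices 0 to 62
  Count = floor(126/2) = 63


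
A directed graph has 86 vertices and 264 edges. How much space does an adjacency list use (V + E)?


Adjacency list: one list head per vertex + one entry per edge
Vertex heads: 86
Edge entries: 264
Total = 86 + 264 = 350


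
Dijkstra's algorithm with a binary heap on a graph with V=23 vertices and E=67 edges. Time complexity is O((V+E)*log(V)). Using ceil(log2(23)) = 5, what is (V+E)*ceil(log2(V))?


Dijkstra with a binary heap: each vertex is extracted once, each edge may relax once.
Each heap operation costs O(log V).
V + E = 23 + 67 = 90
ceil(log2(23)) = 5 (since 2^4 = 16 < 23 <= 32 = 2^5)
Total heap work = (V+E) * ceil(log2(V)) = 90 * 5 = 450


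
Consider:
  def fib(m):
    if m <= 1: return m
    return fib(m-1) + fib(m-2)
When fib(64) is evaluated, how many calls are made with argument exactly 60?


Let N(m) = number of times fib(m) is called while evaluating fib(64).
N(64) = 1 (the initial call).
N(63) = 1 (only fib(64) calls it).
For 1 <= m <= 62: fib(m) is called by fib(m+1) and fib(m+2), so
  N(m) = N(m+1) + N(m+2).
fib(0) is called only by fib(2), so N(0) = N(2).
Walk down from m=64:
  N(64)=1, N(63)=1, N(62)=2, N(61)=3, N(60)=5
N(60) = 5


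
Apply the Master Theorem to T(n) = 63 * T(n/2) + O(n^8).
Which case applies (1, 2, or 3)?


The Master Theorem: T(n) = a*T(n/b) + O(n^c)
  a = 63, b = 2, c = 8
log_b(a) = log_2(63) ~ 5.977
Compare b^c with a: 2^8 = 256 > 63, so c > log_b(a).
Since c > log_b(a), Case 3 applies.
T(n) = O(n^8)
Master Theorem case = 3


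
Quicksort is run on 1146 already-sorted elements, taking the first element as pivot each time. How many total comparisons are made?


Sum of comparisons per partition:
1145 + 1144 + ... + 1 + 0
= 1146 * (1146 - 1) / 2
= 1146 * 1145 / 2
= 656085


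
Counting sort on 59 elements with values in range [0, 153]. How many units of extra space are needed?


Output array size: 59 (to store sorted result)
Count array size: 154 (one slot per possible value, range 0 to 153)
Total extra space = 59 + 154 = 213


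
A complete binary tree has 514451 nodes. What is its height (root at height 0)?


In a complete binary tree, level k holds nodes 2^k .. 2^(k+1)-1 (1-indexed).
Height = floor(log2(n)) = floor(log2(514451)) = 18
Check: 2^18 = 262144 <= 514451 < 524288 = 2^19


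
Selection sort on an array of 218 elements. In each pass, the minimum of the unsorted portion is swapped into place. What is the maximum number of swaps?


Selection sort performs one swap per pass:
  Pass 1: find min in positions 0 to 217, swap with position 0
  Pass 2: find min in positions 1 to 217, swap with position 1
  Pass 3: find min in positions 2 to 217, swap with position 2
  Pass 4: find min in positions 3 to 217, swap with position 3
  Pass 5: find min in positions 4 to 217, swap with position 4
  ... (212 more passes)
Total passes (and swaps) = n - 1 = 218 - 1 = 217


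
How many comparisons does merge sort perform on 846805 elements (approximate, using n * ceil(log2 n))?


Recursion depth: ceil(log2(846805)) = 20
Each recursion level merges n = 846805 elements
Total = 846805 * 20 = 16936100


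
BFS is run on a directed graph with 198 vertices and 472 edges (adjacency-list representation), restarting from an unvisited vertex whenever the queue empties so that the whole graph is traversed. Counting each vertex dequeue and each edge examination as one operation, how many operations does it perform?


A full BFS traversal dequeues each vertex exactly once and examines each directed edge exactly once.
V = 198 (vertex processing cost)
E = 472 (edge examination cost)
Total operations proportional to V + E = 198 + 472 = 670


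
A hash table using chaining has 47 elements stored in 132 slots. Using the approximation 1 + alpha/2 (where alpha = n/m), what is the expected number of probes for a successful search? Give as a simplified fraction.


Load factor alpha = n/m = 47/132
Expected probes = 1 + alpha/2 = 1 + 47/(2*132)
= 1 + 47/264
= 264/264 + 47/264
= 311/264


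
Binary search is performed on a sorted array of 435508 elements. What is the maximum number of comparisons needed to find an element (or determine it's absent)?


Binary search halves the search space each comparison:
  Step 1: search space = 435508 -> 217754
  Step 2: search space = 217754 -> 108877
  Step 3: search space = 108877 -> 54438
  Step 4: search space = 54438 -> 27219
  Step 5: search space = 27219 -> 13609
  Step 6: search space = 13609 -> 6804
  Step 7: search space = 6804 -> 3402
  Step 8: search space = 3402 -> 1701
  Step 9: search space = 1701 -> 850
  Step 10: search space = 850 -> 425
  Step 11: search space = 425 -> 212
  Step 12: search space = 212 -> 106
  Step 13: search space = 106 -> 53
  Step 14: search space = 53 -> 26
  Step 15: search space = 26 -> 13
  Step 16: search space = 13 -> 6
  Step 17: search space = 6 -> 3
  Step 18: search space = 3 -> 1
  Step 19: search space = 1 (final check)
Maximum comparisons = floor(log2(435508)) + 1 = 18 + 1 = 19


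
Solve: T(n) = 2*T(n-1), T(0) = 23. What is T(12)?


Unrolling:
T(12) = 2*T(11) = 2^2*T(10) = ... = 2^12*T(0)
= 2^12 * 23
= 4096 * 23 = 94208


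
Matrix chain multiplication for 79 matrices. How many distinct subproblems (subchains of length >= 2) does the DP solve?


Subproblems are indexed by (i, j) where i < j.
Number of such pairs = n*(n-1)/2
= 79 * 78 / 2
= 3081


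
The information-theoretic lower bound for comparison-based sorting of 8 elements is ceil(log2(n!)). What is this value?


A binary decision tree of height h has at most 2^h leaves and needs at least n! of them, so h >= ceil(log2(n!)).
Compute 8! as a running product:
  x2 = 2, x3 = 6, x4 = 24, x5 = 120
  x6 = 720, x7 = 5040, x8 = 40320
8! = 40320
Bracket between powers of 2:
  2^15 = 32768 < 40320 <= 65536 = 2^16
So ceil(log2(8!)) = 16


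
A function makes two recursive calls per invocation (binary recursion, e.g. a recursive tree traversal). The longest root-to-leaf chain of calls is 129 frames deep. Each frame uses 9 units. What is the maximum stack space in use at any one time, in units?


Binary recursion: the two calls run one after the other, so only one root-to-leaf chain of frames is on the stack at a time.
Maximum depth (longest chain) = 129 frames
Each frame = 9 units
Max stack space = 129 * 9 = 1161


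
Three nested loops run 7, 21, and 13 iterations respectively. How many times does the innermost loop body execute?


Loop 1 (outermost): 7 iterations
Loop 2 (middle): 21 iterations per outer
Loop 3 (innermost): 13 iterations per middle
Total = 7 * 21 * 13 = 1911


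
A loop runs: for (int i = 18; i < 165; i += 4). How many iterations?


Loop starts at i = 18, increments by 4, stops when i >= 165.
Number of iterations = ceil((165 - 18) / 4)
= ceil(147 / 4)
= 37


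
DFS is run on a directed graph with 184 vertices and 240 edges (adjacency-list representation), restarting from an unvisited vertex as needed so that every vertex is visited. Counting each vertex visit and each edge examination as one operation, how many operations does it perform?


A full DFS traversal processes each vertex exactly once (push/pop on stack).
Each directed edge is examined once.
V = 184, E = 240
V + E = 424


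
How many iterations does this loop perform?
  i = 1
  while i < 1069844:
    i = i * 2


The loop variable doubles each iteration:
i = 1 -> 2 -> 4 -> 8 -> 16 -> 32 -> 64 -> 128 -> 256 -> 512 -> 1024 -> 2048 -> 4096 -> 8192 -> 16384 -> 32768 -> 65536 -> 131072 -> 262144 -> 524288 -> 1048576 -> 2097152 (stop, 2097152 >= 1069844)
Number of doublings = ceil(log2(1069844)) = 21


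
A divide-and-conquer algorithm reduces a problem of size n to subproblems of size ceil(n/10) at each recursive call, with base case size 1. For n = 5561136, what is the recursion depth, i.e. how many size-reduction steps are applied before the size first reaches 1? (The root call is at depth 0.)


Each step divides the size by 10 (rounding up); after k steps the size is ceil(n/10^k), which equals 1 exactly when 10^k >= n.
So the depth is the smallest k with 10^k >= 5561136, i.e. ceil(log_10(5561136)).
10^6 = 1000000 < 5561136 <= 10000000 = 10^7
Recursion depth = 7


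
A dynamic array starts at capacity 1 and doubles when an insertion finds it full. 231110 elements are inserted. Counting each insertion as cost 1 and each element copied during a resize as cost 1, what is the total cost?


n = 231110
Insertion costs: 231110
Resizes copy 1, 2, 4, ... up to the largest power of 2 that is <= n-1 = 231109, i.e. 131072.
Copy costs = 1 + 2 + 4 + 8 + 16 + 32 + 64 + 128 + 256 + 512 + 1024 + 2048 + 4096 + 8192 + 16384 + 32768 + 65536 + 131072 = 262143
Total = 231110 + 262143 = 493253


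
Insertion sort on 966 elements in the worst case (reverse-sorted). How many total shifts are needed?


In the worst case (reverse-sorted), each element shifts past all previous:
  Element 1: 1 shifts
  Element 2: 2 shifts
  Element 3: 3 shifts
  Element 4: 4 shifts
  Element 5: 5 shifts
  ...
  Element 965: 965 shifts
Total = 1 + 2 + ... + 965
= 966*(966-1)/2 = 466095


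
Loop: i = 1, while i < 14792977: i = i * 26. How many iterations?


i multiplies by 26 each step:
i = 1 -> 26 -> 676 -> 17576 -> 456976 -> 11881376 -> 308915776 (stop)
Iterations = ceil(log_26(14792977)) = 6


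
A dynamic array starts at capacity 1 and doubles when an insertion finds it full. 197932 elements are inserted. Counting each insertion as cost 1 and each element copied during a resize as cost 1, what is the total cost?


n = 197932
Insertion costs: 197932
Resizes copy 1, 2, 4, ... up to the largest power of 2 that is <= n-1 = 197931, i.e. 131072.
Copy costs = 1 + 2 + 4 + 8 + 16 + 32 + 64 + 128 + 256 + 512 + 1024 + 2048 + 4096 + 8192 + 16384 + 32768 + 65536 + 131072 = 262143
Total = 197932 + 262143 = 460075
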